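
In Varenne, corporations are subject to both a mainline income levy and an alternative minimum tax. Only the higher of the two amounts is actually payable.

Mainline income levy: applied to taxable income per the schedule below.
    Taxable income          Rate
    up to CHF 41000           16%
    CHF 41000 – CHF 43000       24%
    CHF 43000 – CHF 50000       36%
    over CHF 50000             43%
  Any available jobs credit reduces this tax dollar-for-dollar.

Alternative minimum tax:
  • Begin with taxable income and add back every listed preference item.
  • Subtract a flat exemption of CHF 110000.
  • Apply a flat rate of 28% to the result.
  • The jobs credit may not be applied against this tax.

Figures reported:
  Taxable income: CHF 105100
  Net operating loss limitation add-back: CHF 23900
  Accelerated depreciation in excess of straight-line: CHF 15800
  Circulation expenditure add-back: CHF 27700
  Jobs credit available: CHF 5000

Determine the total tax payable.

Alternative minimum tax:
  Adjusted income: CHF 105100 + CHF 23900 + CHF 15800 + CHF 27700 = CHF 172500
  Less exemption CHF 110000 → base CHF 62500
  CHF 62500 × 28% = CHF 17500

Mainline income levy:
  CHF 41000 × 16% = CHF 6560
  CHF 2000 × 24% = CHF 480
  CHF 7000 × 36% = CHF 2520
  CHF 55100 × 43% = CHF 23693
  → CHF 33253
  Less jobs credit CHF 5000 → CHF 28253

CHF 28253 > CHF 17500, so the mainline income levy governs.

CHF 28253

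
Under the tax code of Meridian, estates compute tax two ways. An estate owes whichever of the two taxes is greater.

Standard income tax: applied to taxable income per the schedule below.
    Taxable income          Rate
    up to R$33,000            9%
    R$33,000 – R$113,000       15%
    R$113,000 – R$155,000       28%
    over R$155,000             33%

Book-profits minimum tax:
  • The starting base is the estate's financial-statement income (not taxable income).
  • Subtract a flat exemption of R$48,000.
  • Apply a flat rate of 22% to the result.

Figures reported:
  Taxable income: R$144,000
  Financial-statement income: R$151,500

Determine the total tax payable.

Book-profits minimum tax:
  Base (financial-statement income): R$151,500
  Less exemption R$48,000 → base R$103,500
  R$103,500 × 22% = R$22,770

Standard income tax:
  R$33,000 × 9% = R$2,970
  R$80,000 × 15% = R$12,000
  R$31,000 × 28% = R$8,680
  → R$23,650

R$23,650 > R$22,770, so the standard income tax governs.

R$23,650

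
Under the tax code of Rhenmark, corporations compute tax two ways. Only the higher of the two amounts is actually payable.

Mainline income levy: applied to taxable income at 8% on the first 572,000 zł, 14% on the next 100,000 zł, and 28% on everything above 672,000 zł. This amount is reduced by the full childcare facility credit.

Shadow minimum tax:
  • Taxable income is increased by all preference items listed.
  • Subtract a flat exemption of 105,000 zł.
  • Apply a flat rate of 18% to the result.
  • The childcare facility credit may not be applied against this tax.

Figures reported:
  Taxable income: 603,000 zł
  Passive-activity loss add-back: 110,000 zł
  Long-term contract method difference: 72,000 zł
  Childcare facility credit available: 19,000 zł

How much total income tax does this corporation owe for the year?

Mainline income levy:
  572,000 zł × 8% = 45,760 zł
  31,000 zł × 14% = 4,340 zł
  → 50,100 zł
  Less childcare facility credit 19,000 zł → 31,100 zł

Shadow minimum tax:
  Adjusted income: 603,000 zł + 110,000 zł + 72,000 zł = 785,000 zł
  Less exemption 105,000 zł → base 680,000 zł
  680,000 zł × 18% = 122,400 zł

122,400 zł > 31,100 zł, so the shadow minimum tax is the binding amount.

122,400 zł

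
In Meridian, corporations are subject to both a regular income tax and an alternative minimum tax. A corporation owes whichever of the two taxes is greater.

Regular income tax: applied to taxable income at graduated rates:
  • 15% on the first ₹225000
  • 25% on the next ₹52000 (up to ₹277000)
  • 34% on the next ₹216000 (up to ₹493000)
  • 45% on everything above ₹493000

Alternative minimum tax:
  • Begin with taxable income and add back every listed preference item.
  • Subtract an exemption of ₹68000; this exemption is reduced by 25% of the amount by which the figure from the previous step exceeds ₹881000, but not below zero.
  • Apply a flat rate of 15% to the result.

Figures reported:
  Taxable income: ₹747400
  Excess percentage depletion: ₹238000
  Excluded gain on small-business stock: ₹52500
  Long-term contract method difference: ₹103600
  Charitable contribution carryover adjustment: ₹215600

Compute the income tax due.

₹234670

Alternative minimum tax:
  Adjusted income: ₹747400 + ₹238000 + ₹52500 + ₹103600 + ₹215600 = ₹1357100
  Exemption: 25% × (₹1357100 − ₹881000) = ₹119025 ≥ ₹68000, so the exemption is fully phased out
  Base: ₹1357100 − ₹0 = ₹1357100
  ₹1357100 × 15% = ₹203565

Regular income tax:
  ₹225000 × 15% = ₹33750
  ₹52000 × 25% = ₹13000
  ₹216000 × 34% = ₹73440
  ₹254400 × 45% = ₹114480
  → ₹234670

₹234670 > ₹203565, so the regular income tax governs.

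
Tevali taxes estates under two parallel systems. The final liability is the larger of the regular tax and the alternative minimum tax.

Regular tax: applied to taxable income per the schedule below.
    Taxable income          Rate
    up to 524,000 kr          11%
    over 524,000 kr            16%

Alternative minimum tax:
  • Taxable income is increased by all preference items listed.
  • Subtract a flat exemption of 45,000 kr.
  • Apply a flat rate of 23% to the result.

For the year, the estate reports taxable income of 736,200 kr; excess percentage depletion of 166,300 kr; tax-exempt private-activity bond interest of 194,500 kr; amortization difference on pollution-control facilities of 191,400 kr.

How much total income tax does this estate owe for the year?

Alternative minimum tax:
  Adjusted income: 736,200 kr + 166,300 kr + 194,500 kr + 191,400 kr = 1,288,400 kr
  Less exemption 45,000 kr → base 1,243,400 kr
  1,243,400 kr × 23% = 285,982 kr

Regular tax:
  524,000 kr × 11% = 57,640 kr
  212,200 kr × 16% = 33,952 kr
  → 91,592 kr

285,982 kr > 91,592 kr, so the alternative minimum tax is the binding amount.

285,982 kr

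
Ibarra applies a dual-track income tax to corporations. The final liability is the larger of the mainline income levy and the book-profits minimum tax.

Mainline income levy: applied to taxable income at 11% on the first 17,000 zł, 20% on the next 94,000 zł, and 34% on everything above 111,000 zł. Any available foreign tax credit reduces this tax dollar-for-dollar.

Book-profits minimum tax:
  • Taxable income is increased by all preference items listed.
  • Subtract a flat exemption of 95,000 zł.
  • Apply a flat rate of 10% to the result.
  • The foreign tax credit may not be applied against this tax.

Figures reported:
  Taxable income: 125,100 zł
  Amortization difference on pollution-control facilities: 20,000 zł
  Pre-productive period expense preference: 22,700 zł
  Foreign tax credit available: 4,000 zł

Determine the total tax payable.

21,464 zł

Mainline income levy:
  17,000 zł × 11% = 1,870 zł
  94,000 zł × 20% = 18,800 zł
  14,100 zł × 34% = 4,794 zł
  → 25,464 zł
  Less foreign tax credit 4,000 zł → 21,464 zł

Book-profits minimum tax:
  Adjusted income: 125,100 zł + 20,000 zł + 22,700 zł = 167,800 zł
  Less exemption 95,000 zł → base 72,800 zł
  72,800 zł × 10% = 7,280 zł

21,464 zł > 7,280 zł, so the mainline income levy governs.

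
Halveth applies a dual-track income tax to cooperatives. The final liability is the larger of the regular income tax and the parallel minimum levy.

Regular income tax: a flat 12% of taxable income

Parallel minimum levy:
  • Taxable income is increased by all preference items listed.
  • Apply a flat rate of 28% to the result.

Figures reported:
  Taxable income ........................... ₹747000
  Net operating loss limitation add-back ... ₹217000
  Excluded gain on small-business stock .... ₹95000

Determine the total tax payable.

₹296520

Regular income tax:
  ₹747000 × 12% = ₹89640

Parallel minimum levy:
  Adjusted income: ₹747000 + ₹217000 + ₹95000 = ₹1059000
  ₹1059000 × 28% = ₹296520

₹296520 > ₹89640, so the parallel minimum levy is the binding amount.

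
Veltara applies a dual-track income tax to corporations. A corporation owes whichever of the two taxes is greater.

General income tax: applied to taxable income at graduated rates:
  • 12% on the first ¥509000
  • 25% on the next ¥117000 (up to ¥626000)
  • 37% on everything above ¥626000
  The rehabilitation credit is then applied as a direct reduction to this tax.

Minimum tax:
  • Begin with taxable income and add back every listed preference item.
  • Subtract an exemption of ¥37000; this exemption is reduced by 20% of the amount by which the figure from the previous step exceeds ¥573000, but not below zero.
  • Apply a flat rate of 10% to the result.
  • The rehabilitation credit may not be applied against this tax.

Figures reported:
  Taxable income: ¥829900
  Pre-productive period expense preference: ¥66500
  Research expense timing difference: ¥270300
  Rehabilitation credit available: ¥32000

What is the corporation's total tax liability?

¥133773

General income tax:
  ¥509000 × 12% = ¥61080
  ¥117000 × 25% = ¥29250
  ¥203900 × 37% = ¥75443
  → ¥165773
  Less rehabilitation credit ¥32000 → ¥133773

Minimum tax:
  Adjusted income: ¥829900 + ¥66500 + ¥270300 = ¥1166700
  Exemption: 20% × (¥1166700 − ¥573000) = ¥118740 ≥ ¥37000, so the exemption is fully phased out
  Base: ¥1166700 − ¥0 = ¥1166700
  ¥1166700 × 10% = ¥116670

¥133773 > ¥116670, so the general income tax governs.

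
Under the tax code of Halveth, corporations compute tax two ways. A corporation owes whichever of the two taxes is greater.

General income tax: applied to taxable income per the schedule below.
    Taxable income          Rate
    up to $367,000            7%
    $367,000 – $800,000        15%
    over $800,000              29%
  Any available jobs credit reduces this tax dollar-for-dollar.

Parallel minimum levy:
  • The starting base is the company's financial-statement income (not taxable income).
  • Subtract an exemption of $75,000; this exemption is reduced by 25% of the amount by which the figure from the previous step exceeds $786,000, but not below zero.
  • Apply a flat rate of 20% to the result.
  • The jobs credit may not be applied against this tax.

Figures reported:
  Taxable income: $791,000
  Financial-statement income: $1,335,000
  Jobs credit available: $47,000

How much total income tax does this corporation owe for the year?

General income tax:
  $367,000 × 7% = $25,690
  $424,000 × 15% = $63,600
  → $89,290
  Less jobs credit $47,000 → $42,290

Parallel minimum levy:
  Base (financial-statement income): $1,335,000
  Exemption: 25% × ($1,335,000 − $786,000) = $137,250 ≥ $75,000, so the exemption is fully phased out
  Base: $1,335,000 − $0 = $1,335,000
  $1,335,000 × 20% = $267,000

$267,000 > $42,290, so the parallel minimum levy is the binding amount.

$267,000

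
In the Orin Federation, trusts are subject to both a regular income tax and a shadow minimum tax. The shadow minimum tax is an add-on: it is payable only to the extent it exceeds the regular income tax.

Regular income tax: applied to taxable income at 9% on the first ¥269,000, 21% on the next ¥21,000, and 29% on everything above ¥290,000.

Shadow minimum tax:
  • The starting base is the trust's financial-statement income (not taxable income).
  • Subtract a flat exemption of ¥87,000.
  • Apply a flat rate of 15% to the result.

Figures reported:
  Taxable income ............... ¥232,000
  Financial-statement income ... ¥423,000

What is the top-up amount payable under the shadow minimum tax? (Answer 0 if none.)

Regular income tax:
  ¥232,000 × 9% = ¥20,880

Shadow minimum tax:
  Base (financial-statement income): ¥423,000
  Less exemption ¥87,000 → base ¥336,000
  ¥336,000 × 15% = ¥50,400

Excess of shadow minimum tax over regular income tax: ¥50,400 − ¥20,880 = ¥29,520.

¥29,520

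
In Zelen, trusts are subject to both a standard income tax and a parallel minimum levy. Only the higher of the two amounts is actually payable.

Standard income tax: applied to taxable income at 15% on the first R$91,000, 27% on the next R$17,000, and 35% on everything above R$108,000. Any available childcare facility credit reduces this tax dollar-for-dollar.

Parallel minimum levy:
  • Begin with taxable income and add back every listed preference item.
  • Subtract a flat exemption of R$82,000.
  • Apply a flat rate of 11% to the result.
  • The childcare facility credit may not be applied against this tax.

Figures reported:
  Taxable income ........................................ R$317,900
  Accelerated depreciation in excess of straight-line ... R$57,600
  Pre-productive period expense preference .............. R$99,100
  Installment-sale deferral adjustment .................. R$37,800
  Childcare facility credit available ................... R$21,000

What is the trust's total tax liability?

R$70,705

Standard income tax:
  R$91,000 × 15% = R$13,650
  R$17,000 × 27% = R$4,590
  R$209,900 × 35% = R$73,465
  → R$91,705
  Less childcare facility credit R$21,000 → R$70,705

Parallel minimum levy:
  Adjusted income: R$317,900 + R$57,600 + R$99,100 + R$37,800 = R$512,400
  Less exemption R$82,000 → base R$430,400
  R$430,400 × 11% = R$47,344

R$70,705 > R$47,344, so the standard income tax governs.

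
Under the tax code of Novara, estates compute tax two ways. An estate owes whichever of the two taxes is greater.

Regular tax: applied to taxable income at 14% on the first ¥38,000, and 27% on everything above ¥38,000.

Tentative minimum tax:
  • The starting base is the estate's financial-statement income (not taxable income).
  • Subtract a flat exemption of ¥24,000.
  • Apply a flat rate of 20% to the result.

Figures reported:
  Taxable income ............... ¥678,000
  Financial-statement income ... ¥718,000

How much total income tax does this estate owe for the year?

Tentative minimum tax:
  Base (financial-statement income): ¥718,000
  Less exemption ¥24,000 → base ¥694,000
  ¥694,000 × 20% = ¥138,800

Regular tax:
  ¥38,000 × 14% = ¥5,320
  ¥640,000 × 27% = ¥172,800
  → ¥178,120

¥178,120 > ¥138,800, so the regular tax governs.

¥178,120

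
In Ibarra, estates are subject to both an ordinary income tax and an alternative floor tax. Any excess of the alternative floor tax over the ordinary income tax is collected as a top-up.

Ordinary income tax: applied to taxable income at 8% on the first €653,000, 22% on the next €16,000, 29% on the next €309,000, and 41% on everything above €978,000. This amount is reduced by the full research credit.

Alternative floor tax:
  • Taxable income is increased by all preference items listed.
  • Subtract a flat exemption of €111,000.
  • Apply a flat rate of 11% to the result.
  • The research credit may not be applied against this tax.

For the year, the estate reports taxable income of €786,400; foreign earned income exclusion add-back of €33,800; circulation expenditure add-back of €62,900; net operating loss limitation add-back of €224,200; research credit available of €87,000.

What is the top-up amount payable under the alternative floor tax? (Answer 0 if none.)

€106,787

Ordinary income tax:
  €653,000 × 8% = €52,240
  €16,000 × 22% = €3,520
  €117,400 × 29% = €34,046
  → €89,806
  Less research credit €87,000 → €2,806

Alternative floor tax:
  Adjusted income: €786,400 + €33,800 + €62,900 + €224,200 = €1,107,300
  Less exemption €111,000 → base €996,300
  €996,300 × 11% = €109,593

Excess of alternative floor tax over ordinary income tax: €109,593 − €2,806 = €106,787.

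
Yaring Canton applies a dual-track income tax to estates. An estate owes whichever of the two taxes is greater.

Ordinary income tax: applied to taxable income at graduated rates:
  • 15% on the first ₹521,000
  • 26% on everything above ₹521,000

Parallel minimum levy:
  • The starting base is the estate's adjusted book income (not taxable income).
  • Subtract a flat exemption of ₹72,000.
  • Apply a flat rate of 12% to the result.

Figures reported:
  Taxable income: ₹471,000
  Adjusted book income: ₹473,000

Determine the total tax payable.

Parallel minimum levy:
  Base (adjusted book income): ₹473,000
  Less exemption ₹72,000 → base ₹401,000
  ₹401,000 × 12% = ₹48,120

Ordinary income tax:
  ₹471,000 × 15% = ₹70,650

₹70,650 > ₹48,120, so the ordinary income tax governs.

₹70,650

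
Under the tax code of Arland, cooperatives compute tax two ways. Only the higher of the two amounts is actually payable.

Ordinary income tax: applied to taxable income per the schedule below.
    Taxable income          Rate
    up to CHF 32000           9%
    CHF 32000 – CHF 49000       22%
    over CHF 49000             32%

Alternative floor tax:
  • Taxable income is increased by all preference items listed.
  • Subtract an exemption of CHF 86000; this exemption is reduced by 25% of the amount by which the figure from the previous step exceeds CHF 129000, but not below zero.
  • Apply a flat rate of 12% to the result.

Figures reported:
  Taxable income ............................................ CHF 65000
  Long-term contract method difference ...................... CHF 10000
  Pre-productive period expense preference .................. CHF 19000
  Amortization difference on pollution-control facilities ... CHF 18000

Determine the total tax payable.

Alternative floor tax:
  Adjusted income: CHF 65000 + CHF 10000 + CHF 19000 + CHF 18000 = CHF 112000
  Exemption: CHF 112000 ≤ CHF 129000, so full CHF 86000 applies
  Base: CHF 112000 − CHF 86000 = CHF 26000
  CHF 26000 × 12% = CHF 3120

Ordinary income tax:
  CHF 32000 × 9% = CHF 2880
  CHF 17000 × 22% = CHF 3740
  CHF 16000 × 32% = CHF 5120
  → CHF 11740

CHF 11740 > CHF 3120, so the ordinary income tax governs.

CHF 11740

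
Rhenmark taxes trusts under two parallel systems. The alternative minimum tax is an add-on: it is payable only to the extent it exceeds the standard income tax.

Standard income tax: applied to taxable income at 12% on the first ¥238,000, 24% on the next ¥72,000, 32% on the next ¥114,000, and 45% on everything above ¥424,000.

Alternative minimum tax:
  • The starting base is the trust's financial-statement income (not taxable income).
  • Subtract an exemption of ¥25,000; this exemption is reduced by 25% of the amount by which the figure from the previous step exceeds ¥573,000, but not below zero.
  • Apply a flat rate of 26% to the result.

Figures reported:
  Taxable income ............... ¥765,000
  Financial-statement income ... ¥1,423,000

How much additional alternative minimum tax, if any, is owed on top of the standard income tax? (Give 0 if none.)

¥134,210

Alternative minimum tax:
  Base (financial-statement income): ¥1,423,000
  Exemption: 25% × (¥1,423,000 − ¥573,000) = ¥212,500 ≥ ¥25,000, so the exemption is fully phased out
  Base: ¥1,423,000 − ¥0 = ¥1,423,000
  ¥1,423,000 × 26% = ¥369,980

Standard income tax:
  ¥238,000 × 12% = ¥28,560
  ¥72,000 × 24% = ¥17,280
  ¥114,000 × 32% = ¥36,480
  ¥341,000 × 45% = ¥153,450
  → ¥235,770

Excess of alternative minimum tax over standard income tax: ¥369,980 − ¥235,770 = ¥134,210.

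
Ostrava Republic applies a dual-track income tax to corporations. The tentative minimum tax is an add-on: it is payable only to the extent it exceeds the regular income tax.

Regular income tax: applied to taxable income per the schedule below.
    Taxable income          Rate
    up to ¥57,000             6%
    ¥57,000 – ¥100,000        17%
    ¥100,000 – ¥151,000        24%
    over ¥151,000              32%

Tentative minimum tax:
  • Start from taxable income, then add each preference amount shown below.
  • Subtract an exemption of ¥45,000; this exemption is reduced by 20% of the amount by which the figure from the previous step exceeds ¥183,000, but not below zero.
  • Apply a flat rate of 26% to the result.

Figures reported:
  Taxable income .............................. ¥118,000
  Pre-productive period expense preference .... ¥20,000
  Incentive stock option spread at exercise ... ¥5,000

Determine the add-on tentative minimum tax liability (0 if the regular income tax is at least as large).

Tentative minimum tax:
  Adjusted income: ¥118,000 + ¥20,000 + ¥5,000 = ¥143,000
  Exemption: ¥143,000 ≤ ¥183,000, so full ¥45,000 applies
  Base: ¥143,000 − ¥45,000 = ¥98,000
  ¥98,000 × 26% = ¥25,480

Regular income tax:
  ¥57,000 × 6% = ¥3,420
  ¥43,000 × 17% = ¥7,310
  ¥18,000 × 24% = ¥4,320
  → ¥15,050

Excess of tentative minimum tax over regular income tax: ¥25,480 − ¥15,050 = ¥10,430.

¥10,430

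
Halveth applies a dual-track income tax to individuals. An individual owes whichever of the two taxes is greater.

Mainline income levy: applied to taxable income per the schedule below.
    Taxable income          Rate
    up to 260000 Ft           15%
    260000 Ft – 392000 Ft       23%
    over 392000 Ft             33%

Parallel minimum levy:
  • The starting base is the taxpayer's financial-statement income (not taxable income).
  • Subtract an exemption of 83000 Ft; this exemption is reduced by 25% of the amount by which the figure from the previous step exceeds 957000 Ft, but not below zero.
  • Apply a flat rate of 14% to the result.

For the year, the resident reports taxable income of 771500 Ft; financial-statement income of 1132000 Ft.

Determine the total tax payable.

194595 Ft

Parallel minimum levy:
  Base (financial-statement income): 1132000 Ft
  Exemption: 83000 Ft − 25% × (1132000 Ft − 957000 Ft) = 83000 Ft − 43750 Ft = 39250 Ft
  Base: 1132000 Ft − 39250 Ft = 1092750 Ft
  1092750 Ft × 14% = 152985 Ft

Mainline income levy:
  260000 Ft × 15% = 39000 Ft
  132000 Ft × 23% = 30360 Ft
  379500 Ft × 33% = 125235 Ft
  → 194595 Ft

194595 Ft > 152985 Ft, so the mainline income levy governs.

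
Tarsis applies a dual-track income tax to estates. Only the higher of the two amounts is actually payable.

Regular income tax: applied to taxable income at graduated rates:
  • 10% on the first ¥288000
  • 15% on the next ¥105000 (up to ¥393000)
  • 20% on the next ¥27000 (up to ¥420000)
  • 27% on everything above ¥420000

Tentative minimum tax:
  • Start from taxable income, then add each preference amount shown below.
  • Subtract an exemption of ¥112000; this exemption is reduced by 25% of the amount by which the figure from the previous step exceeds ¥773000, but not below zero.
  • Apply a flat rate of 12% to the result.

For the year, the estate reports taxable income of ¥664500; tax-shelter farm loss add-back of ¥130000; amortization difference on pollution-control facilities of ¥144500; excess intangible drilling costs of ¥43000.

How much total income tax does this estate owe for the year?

¥115965

Regular income tax:
  ¥288000 × 10% = ¥28800
  ¥105000 × 15% = ¥15750
  ¥27000 × 20% = ¥5400
  ¥244500 × 27% = ¥66015
  → ¥115965

Tentative minimum tax:
  Adjusted income: ¥664500 + ¥130000 + ¥144500 + ¥43000 = ¥982000
  Exemption: ¥112000 − 25% × (¥982000 − ¥773000) = ¥112000 − ¥52250 = ¥59750
  Base: ¥982000 − ¥59750 = ¥922250
  ¥922250 × 12% = ¥110670

¥115965 > ¥110670, so the regular income tax governs.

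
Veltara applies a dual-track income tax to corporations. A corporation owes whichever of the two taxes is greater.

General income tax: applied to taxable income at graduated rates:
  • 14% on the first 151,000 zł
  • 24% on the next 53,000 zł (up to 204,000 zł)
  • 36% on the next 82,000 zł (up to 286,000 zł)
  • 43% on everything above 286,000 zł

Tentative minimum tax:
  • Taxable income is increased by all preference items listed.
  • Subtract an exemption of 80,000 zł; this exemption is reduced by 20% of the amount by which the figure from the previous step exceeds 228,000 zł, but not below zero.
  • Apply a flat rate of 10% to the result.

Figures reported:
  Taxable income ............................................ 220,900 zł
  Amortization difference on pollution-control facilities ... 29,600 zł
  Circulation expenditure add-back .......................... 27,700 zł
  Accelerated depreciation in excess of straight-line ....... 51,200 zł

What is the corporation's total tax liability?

39,944 zł

General income tax:
  151,000 zł × 14% = 21,140 zł
  53,000 zł × 24% = 12,720 zł
  16,900 zł × 36% = 6,084 zł
  → 39,944 zł

Tentative minimum tax:
  Adjusted income: 220,900 zł + 29,600 zł + 27,700 zł + 51,200 zł = 329,400 zł
  Exemption: 80,000 zł − 20% × (329,400 zł − 228,000 zł) = 80,000 zł − 20,280 zł = 59,720 zł
  Base: 329,400 zł − 59,720 zł = 269,680 zł
  269,680 zł × 10% = 26,968 zł

39,944 zł > 26,968 zł, so the general income tax governs.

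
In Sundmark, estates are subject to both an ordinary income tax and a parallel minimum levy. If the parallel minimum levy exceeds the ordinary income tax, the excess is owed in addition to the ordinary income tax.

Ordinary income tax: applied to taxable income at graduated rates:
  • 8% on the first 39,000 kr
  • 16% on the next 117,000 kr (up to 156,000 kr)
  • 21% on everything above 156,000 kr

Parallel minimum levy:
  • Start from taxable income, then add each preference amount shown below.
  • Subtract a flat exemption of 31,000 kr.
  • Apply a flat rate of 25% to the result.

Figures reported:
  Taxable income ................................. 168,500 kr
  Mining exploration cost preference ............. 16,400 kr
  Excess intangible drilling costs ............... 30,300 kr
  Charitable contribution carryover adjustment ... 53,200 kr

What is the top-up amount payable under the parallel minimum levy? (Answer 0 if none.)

Parallel minimum levy:
  Adjusted income: 168,500 kr + 16,400 kr + 30,300 kr + 53,200 kr = 268,400 kr
  Less exemption 31,000 kr → base 237,400 kr
  237,400 kr × 25% = 59,350 kr

Ordinary income tax:
  39,000 kr × 8% = 3,120 kr
  117,000 kr × 16% = 18,720 kr
  12,500 kr × 21% = 2,625 kr
  → 24,465 kr

Excess of parallel minimum levy over ordinary income tax: 59,350 kr − 24,465 kr = 34,885 kr.

34,885 kr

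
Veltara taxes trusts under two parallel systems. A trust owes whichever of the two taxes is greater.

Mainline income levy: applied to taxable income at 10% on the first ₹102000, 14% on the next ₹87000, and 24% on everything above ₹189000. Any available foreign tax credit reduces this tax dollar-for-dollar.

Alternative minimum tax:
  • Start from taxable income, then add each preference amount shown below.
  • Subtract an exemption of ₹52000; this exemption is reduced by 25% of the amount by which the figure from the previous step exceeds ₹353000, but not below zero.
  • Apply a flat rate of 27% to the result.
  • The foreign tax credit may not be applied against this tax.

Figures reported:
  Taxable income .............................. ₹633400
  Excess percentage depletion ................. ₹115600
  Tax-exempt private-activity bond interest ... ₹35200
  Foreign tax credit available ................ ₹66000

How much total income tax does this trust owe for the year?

₹211734

Mainline income levy:
  ₹102000 × 10% = ₹10200
  ₹87000 × 14% = ₹12180
  ₹444400 × 24% = ₹106656
  → ₹129036
  Less foreign tax credit ₹66000 → ₹63036

Alternative minimum tax:
  Adjusted income: ₹633400 + ₹115600 + ₹35200 = ₹784200
  Exemption: 25% × (₹784200 − ₹353000) = ₹107800 ≥ ₹52000, so the exemption is fully phased out
  Base: ₹784200 − ₹0 = ₹784200
  ₹784200 × 27% = ₹211734

₹211734 > ₹63036, so the alternative minimum tax is the binding amount.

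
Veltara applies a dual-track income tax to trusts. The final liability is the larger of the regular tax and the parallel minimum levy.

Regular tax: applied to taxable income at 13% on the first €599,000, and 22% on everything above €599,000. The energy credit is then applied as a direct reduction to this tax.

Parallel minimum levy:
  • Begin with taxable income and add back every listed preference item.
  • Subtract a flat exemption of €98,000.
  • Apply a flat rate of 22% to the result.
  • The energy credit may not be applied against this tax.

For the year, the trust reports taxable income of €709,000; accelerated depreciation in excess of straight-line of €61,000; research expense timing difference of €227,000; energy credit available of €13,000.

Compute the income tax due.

Parallel minimum levy:
  Adjusted income: €709,000 + €61,000 + €227,000 = €997,000
  Less exemption €98,000 → base €899,000
  €899,000 × 22% = €197,780

Regular tax:
  €599,000 × 13% = €77,870
  €110,000 × 22% = €24,200
  → €102,070
  Less energy credit €13,000 → €89,070

€197,780 > €89,070, so the parallel minimum levy is the binding amount.

€197,780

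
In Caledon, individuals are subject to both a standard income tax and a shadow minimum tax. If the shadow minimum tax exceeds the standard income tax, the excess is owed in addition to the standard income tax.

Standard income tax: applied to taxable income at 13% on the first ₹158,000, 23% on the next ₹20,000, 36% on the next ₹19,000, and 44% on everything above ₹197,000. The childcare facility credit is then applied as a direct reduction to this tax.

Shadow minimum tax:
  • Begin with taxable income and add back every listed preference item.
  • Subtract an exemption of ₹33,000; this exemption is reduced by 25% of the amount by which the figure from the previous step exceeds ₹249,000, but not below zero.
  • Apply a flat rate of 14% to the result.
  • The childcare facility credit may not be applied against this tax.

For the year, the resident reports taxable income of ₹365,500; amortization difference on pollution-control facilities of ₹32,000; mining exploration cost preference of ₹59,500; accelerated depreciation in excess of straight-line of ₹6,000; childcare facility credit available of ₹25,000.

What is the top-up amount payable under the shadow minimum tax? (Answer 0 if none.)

Standard income tax:
  ₹158,000 × 13% = ₹20,540
  ₹20,000 × 23% = ₹4,600
  ₹19,000 × 36% = ₹6,840
  ₹168,500 × 44% = ₹74,140
  → ₹106,120
  Less childcare facility credit ₹25,000 → ₹81,120

Shadow minimum tax:
  Adjusted income: ₹365,500 + ₹32,000 + ₹59,500 + ₹6,000 = ₹463,000
  Exemption: 25% × (₹463,000 − ₹249,000) = ₹53,500 ≥ ₹33,000, so the exemption is fully phased out
  Base: ₹463,000 − ₹0 = ₹463,000
  ₹463,000 × 14% = ₹64,820

₹64,820 ≤ ₹81,120, so no add-on is due.

₹0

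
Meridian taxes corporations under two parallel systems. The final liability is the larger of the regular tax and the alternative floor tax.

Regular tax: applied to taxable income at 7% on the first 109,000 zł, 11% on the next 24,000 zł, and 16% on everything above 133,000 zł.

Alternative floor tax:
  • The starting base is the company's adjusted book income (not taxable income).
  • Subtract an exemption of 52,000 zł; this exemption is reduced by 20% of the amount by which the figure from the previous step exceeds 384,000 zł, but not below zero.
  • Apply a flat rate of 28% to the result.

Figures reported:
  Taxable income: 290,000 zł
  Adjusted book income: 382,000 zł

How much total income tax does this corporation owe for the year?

92,400 zł

Regular tax:
  109,000 zł × 7% = 7,630 zł
  24,000 zł × 11% = 2,640 zł
  157,000 zł × 16% = 25,120 zł
  → 35,390 zł

Alternative floor tax:
  Base (adjusted book income): 382,000 zł
  Exemption: 382,000 zł ≤ 384,000 zł, so full 52,000 zł applies
  Base: 382,000 zł − 52,000 zł = 330,000 zł
  330,000 zł × 28% = 92,400 zł

92,400 zł > 35,390 zł, so the alternative floor tax is the binding amount.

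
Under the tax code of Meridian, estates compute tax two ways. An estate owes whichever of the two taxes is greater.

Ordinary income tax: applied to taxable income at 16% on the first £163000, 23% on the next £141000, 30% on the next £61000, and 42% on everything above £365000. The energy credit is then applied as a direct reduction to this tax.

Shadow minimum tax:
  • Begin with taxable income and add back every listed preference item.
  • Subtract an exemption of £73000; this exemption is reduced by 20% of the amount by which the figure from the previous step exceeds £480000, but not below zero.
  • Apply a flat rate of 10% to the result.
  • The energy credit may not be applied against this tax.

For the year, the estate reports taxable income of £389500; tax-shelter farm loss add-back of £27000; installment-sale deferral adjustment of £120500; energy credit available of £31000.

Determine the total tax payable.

£56100

Ordinary income tax:
  £163000 × 16% = £26080
  £141000 × 23% = £32430
  £61000 × 30% = £18300
  £24500 × 42% = £10290
  → £87100
  Less energy credit £31000 → £56100

Shadow minimum tax:
  Adjusted income: £389500 + £27000 + £120500 = £537000
  Exemption: £73000 − 20% × (£537000 − £480000) = £73000 − £11400 = £61600
  Base: £537000 − £61600 = £475400
  £475400 × 10% = £47540

£56100 > £47540, so the ordinary income tax governs.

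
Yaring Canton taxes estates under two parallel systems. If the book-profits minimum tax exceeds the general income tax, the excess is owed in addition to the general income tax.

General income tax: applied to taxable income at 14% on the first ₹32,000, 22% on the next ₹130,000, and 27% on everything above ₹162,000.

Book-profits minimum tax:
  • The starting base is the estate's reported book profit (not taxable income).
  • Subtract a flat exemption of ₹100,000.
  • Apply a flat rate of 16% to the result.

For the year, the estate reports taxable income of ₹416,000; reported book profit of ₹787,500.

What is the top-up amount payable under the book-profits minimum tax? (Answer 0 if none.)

₹8,340

Book-profits minimum tax:
  Base (reported book profit): ₹787,500
  Less exemption ₹100,000 → base ₹687,500
  ₹687,500 × 16% = ₹110,000

General income tax:
  ₹32,000 × 14% = ₹4,480
  ₹130,000 × 22% = ₹28,600
  ₹254,000 × 27% = ₹68,580
  → ₹101,660

Excess of book-profits minimum tax over general income tax: ₹110,000 − ₹101,660 = ₹8,340.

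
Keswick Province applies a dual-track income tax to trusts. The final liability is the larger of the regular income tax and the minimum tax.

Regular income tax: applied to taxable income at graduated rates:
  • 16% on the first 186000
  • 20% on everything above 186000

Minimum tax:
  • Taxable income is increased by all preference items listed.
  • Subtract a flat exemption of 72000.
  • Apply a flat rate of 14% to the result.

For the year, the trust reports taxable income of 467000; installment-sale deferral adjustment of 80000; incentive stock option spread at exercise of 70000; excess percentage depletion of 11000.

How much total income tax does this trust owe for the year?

Regular income tax:
  186000 × 16% = 29760
  281000 × 20% = 56200
  → 85960

Minimum tax:
  Adjusted income: 467000 + 80000 + 70000 + 11000 = 628000
  Less exemption 72000 → base 556000
  556000 × 14% = 77840

85960 > 77840, so the regular income tax governs.

85960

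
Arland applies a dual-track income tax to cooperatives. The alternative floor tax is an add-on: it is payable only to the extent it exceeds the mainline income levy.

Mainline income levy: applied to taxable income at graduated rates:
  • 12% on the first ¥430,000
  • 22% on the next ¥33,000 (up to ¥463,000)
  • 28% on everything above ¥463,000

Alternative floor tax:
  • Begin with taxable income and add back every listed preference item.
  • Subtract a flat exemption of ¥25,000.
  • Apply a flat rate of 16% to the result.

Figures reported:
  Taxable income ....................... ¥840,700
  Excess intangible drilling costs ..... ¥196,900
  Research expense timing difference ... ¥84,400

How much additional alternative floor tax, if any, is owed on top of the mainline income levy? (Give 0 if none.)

¥10,904

Mainline income levy:
  ¥430,000 × 12% = ¥51,600
  ¥33,000 × 22% = ¥7,260
  ¥377,700 × 28% = ¥105,756
  → ¥164,616

Alternative floor tax:
  Adjusted income: ¥840,700 + ¥196,900 + ¥84,400 = ¥1,122,000
  Less exemption ¥25,000 → base ¥1,097,000
  ¥1,097,000 × 16% = ¥175,520

Excess of alternative floor tax over mainline income levy: ¥175,520 − ¥164,616 = ¥10,904.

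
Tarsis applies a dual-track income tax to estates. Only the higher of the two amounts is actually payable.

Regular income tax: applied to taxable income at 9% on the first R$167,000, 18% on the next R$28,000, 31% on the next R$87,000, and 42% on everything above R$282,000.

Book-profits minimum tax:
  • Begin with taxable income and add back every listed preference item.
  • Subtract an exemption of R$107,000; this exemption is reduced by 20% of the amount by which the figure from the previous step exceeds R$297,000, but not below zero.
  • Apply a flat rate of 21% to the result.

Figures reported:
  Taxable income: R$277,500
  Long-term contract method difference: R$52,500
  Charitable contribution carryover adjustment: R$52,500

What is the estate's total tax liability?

R$61,446

Regular income tax:
  R$167,000 × 9% = R$15,030
  R$28,000 × 18% = R$5,040
  R$82,500 × 31% = R$25,575
  → R$45,645

Book-profits minimum tax:
  Adjusted income: R$277,500 + R$52,500 + R$52,500 = R$382,500
  Exemption: R$107,000 − 20% × (R$382,500 − R$297,000) = R$107,000 − R$17,100 = R$89,900
  Base: R$382,500 − R$89,900 = R$292,600
  R$292,600 × 21% = R$61,446

R$61,446 > R$45,645, so the book-profits minimum tax is the binding amount.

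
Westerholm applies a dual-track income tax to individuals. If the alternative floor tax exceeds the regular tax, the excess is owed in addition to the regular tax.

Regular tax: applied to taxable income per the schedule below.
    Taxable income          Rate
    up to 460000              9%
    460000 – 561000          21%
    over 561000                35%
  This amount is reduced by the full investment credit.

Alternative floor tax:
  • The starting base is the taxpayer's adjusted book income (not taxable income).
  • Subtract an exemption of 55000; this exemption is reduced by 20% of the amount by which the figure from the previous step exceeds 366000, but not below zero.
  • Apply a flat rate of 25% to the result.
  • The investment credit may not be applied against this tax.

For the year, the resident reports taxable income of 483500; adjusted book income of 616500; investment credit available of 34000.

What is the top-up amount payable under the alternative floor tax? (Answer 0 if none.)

Regular tax:
  460000 × 9% = 41400
  23500 × 21% = 4935
  → 46335
  Less investment credit 34000 → 12335

Alternative floor tax:
  Base (adjusted book income): 616500
  Exemption: 55000 − 20% × (616500 − 366000) = 55000 − 50100 = 4900
  Base: 616500 − 4900 = 611600
  611600 × 25% = 152900

Excess of alternative floor tax over regular tax: 152900 − 12335 = 140565.

140565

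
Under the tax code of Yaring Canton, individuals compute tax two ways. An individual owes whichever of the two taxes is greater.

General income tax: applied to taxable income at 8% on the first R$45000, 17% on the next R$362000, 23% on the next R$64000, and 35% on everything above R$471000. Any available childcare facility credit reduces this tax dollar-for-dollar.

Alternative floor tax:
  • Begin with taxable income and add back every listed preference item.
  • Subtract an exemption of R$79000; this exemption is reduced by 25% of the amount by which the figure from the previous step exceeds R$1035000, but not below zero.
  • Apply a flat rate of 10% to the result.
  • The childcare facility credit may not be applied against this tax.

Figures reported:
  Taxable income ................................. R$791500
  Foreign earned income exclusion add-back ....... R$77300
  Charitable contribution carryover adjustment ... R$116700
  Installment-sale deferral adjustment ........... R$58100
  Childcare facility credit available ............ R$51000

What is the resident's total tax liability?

General income tax:
  R$45000 × 8% = R$3600
  R$362000 × 17% = R$61540
  R$64000 × 23% = R$14720
  R$320500 × 35% = R$112175
  → R$192035
  Less childcare facility credit R$51000 → R$141035

Alternative floor tax:
  Adjusted income: R$791500 + R$77300 + R$116700 + R$58100 = R$1043600
  Exemption: R$79000 − 25% × (R$1043600 − R$1035000) = R$79000 − R$2150 = R$76850
  Base: R$1043600 − R$76850 = R$966750
  R$966750 × 10% = R$96675

R$141035 > R$96675, so the general income tax governs.

R$141035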